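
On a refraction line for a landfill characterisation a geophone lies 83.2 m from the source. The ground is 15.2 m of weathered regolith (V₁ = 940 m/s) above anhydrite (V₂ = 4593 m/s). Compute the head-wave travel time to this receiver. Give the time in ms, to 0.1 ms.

t = x/V₂ + 2h·√(V₂²−V₁²)/(V₁V₂).
√(V₂²−V₁²) = √(4593²−940²) = 4495.8 m/s; delay term = 2·15.2·4495.8/(940·4593) = 0.03166 s.
t = 83.2/4593 + 0.03166 = 0.04977 s.

49.8 ms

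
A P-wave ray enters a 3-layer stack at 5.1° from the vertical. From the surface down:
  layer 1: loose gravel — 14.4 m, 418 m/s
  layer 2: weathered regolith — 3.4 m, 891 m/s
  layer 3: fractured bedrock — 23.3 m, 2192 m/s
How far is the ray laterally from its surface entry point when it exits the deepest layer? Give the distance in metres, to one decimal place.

14.2 m

Ray parameter p = sin 5.1° / 418 m/s = 2.1267e-04 s/m.
Layer 1: θ = 5.10°; offset = 14.4·tan 5.10° = 1.285 m.
Layer 2: sin θ = p·891 = 0.1895 → θ = 10.92°; offset = 3.4·tan 10.92° = 0.656 m.
Layer 3: sin θ = p·2192 = 0.4662 → θ = 27.79°; offset = 23.3·tan 27.79° = 12.277 m.
Σ offsets = 14.218 m.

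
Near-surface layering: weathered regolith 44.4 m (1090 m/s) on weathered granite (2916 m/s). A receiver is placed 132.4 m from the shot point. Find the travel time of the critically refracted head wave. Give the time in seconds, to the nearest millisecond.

0.121 s

t = x/V₂ + 2h·√(V₂²−V₁²)/(V₁V₂).
√(V₂²−V₁²) = √(2916²−1090²) = 2704.6 m/s; delay term = 2·44.4·2704.6/(1090·2916) = 0.07556 s.
t = 132.4/2916 + 0.07556 = 0.12097 s.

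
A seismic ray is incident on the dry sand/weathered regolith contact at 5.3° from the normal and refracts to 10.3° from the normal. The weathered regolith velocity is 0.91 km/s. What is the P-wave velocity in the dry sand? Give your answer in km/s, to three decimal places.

sin 5.3° = 0.0924; sin 10.3° = 0.1788.
V₁ = V₂·(sin θ₁/sin θ₂) = 0.91·(0.0924/0.1788) = 0.470 km/s.

0.470 km/s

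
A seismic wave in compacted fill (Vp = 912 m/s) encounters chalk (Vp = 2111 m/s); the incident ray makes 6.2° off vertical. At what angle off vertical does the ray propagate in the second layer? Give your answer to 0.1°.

sin θ₁/V₁ = sin θ₂/V₂ ⇒ sin θ₂ = 2111·sin 6.2°/912 = 2111·0.1080/912 = 0.2500.
θ₂ = sin⁻¹(0.2500) = 14.48° (from vertical).

14.5°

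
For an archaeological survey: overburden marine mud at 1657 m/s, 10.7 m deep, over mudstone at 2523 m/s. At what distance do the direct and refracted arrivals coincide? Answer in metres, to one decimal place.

x_cross = 2h·√((V₂+V₁)/(V₂−V₁)).
(V₂+V₁)/(V₂−V₁) = (2523+1657)/(2523−1657) = 4.8268; √ = 2.1970.
x_cross = 2·10.7·2.1970 = 47.02 m.

47.0 m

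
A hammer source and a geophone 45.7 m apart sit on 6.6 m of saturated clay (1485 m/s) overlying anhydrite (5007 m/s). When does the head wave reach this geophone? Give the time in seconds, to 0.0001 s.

t = x/V₂ + 2h·√(V₂²−V₁²)/(V₁V₂).
√(V₂²−V₁²) = √(5007²−1485²) = 4781.7 m/s; delay term = 2·6.6·4781.7/(1485·5007) = 0.00849 s.
t = 45.7/5007 + 0.00849 = 0.01762 s.

0.0176 s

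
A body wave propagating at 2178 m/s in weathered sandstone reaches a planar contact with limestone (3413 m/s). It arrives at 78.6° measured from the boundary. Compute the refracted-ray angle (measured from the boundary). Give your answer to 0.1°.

72.0°

Convert to the normal: θ₁ = 90° − 78.6° = 11.4°.
sin θ₁/V₁ = sin θ₂/V₂ ⇒ sin θ₂ = 3413·sin 11.4°/2178 = 3413·0.1977/2178 = 0.3097.
θ₂ = sin⁻¹(0.3097) = 18.04° (from vertical).
From the interface: 90° − 18.04° = 71.96°.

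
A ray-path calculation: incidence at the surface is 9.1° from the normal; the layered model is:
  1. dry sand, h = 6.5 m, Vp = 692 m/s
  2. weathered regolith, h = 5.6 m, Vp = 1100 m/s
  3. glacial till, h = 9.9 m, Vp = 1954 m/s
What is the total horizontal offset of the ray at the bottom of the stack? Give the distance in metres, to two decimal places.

7.44 m

Apply Snell's law at each interface; in layer i the horizontal offset is hᵢ·tan θᵢ.
Layer 1: θ = 9.10°; offset = 6.5·tan 9.10° = 1.0411 m.
Layer 2: sin θ = 1100·sin 9.1°/692 = 0.2514, θ = 14.56°; offset = 5.6·tan 14.56° = 1.4546 m.
Layer 3: sin θ = 1954·sin 9.1°/692 = 0.4466, θ = 26.53°; offset = 9.9·tan 26.53° = 4.9414 m.
Σ offsets = 7.4371 m.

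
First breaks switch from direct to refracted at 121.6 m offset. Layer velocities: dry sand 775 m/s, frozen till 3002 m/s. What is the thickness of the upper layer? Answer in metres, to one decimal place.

46.7 m

x_cross = 2h·√((V₂+V₁)/(V₂−V₁)) → h = x_cross / (2·√((V₂+V₁)/(V₂−V₁))).
√((V₂+V₁)/(V₂−V₁)) = √((3002+775)/(3002−775)) = 1.3023.
h = 121.6 / (2·1.3023) = 46.69 m.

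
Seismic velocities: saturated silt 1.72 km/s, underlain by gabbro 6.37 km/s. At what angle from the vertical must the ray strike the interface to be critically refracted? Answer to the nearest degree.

Critical incidence: sin θ_c = V₁/V₂ = 1.72/6.37 = 0.2700.
θ_c = arcsin 0.2700 = 15.67°.

16°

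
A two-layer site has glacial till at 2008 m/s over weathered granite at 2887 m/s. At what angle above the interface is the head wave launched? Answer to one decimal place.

Critical incidence: sin θ_c = V₁/V₂ = 2008/2887 = 0.6955.
θ_c = arcsin 0.6955 = 44.07°.
Measured from the interface: 90° − 44.07° = 45.93°.

45.9°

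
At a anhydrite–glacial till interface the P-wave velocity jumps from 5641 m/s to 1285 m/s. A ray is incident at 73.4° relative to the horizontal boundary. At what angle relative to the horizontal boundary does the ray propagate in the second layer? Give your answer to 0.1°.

86.3°

Convert to the normal: θ₁ = 90° − 73.4° = 16.6°.
Snell's law: sin θ₂ = (V₂/V₁)·sin θ₁ = (1285/5641)·sin 16.6° = 0.0651.
θ₂ = sin⁻¹(0.0651) = 3.73° (from vertical).
From the interface: 90° − 3.73° = 86.27°.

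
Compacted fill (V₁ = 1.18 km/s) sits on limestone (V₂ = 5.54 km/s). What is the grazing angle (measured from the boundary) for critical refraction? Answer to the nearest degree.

At critical incidence the refracted ray runs along the interface (θ₂ = 90°), so sin θ_c = V₁/V₂.
θ_c = arcsin(1.18/5.54) = arcsin 0.2130 = 12.30°.
Measured from the interface: 90° − 12.30° = 77.70°.

78°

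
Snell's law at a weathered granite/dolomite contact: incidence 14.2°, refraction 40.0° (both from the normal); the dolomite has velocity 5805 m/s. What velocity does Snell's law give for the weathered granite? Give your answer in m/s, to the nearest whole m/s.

Snell's law: sin 14.2°/V₁ = sin 40.0°/V₂.
V₁ = V₂·sin 14.2°/sin 40.0° = 5805 × 0.3816 = 2215.37 m/s.

2215 m/s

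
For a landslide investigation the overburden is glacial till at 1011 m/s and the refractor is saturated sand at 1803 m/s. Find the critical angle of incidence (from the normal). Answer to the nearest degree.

Critical incidence: sin θ_c = V₁/V₂ = 1011/1803 = 0.5607.
θ_c = arcsin 0.5607 = 34.11°.

34°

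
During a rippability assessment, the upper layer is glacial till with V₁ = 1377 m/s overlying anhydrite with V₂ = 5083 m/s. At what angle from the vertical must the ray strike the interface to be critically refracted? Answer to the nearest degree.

16°

Critical incidence: sin θ_c = V₁/V₂ = 1377/5083 = 0.2709.
θ_c = arcsin 0.2709 = 15.72°.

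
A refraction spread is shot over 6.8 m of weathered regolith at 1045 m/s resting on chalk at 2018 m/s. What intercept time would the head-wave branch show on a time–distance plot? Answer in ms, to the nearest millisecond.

11 ms

tᵢ = 2h·√(V₂²−V₁²)/(V₁V₂).
√(V₂²−V₁²) = √(2018²−1045²) = 1726.4 m/s.
tᵢ = 2·6.8·1726.4/(1045·2018) = 0.01113 s.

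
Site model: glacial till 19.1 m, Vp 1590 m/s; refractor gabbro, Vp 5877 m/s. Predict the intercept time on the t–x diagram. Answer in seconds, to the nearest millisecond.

tᵢ = 2h·√(V₂²−V₁²)/(V₁V₂).
√(V₂²−V₁²) = √(5877²−1590²) = 5657.8 m/s.
tᵢ = 2·19.1·5657.8/(1590·5877) = 0.02313 s.

0.023 s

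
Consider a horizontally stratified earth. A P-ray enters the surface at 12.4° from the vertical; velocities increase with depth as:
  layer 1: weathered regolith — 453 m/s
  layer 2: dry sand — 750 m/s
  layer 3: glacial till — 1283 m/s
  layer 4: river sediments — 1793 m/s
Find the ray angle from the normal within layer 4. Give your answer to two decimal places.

Ray parameter p = sin 12.4° / 453 = 4.7403e-04 s/m.
sin θ_4 = p·V_4 = 4.7403e-04 × 1793 = 0.8499.
θ_4 = 58.20° from the vertical.

58.20°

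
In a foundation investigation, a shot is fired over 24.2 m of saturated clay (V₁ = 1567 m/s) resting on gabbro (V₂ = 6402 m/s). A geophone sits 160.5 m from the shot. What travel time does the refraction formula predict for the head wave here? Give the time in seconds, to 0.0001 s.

0.0550 s

t = x/V₂ + 2h·√(V₂²−V₁²)/(V₁V₂).
√(V₂²−V₁²) = √(6402²−1567²) = 6207.3 m/s; delay term = 2·24.2·6207.3/(1567·6402) = 0.02995 s.
t = 160.5/6402 + 0.02995 = 0.05502 s.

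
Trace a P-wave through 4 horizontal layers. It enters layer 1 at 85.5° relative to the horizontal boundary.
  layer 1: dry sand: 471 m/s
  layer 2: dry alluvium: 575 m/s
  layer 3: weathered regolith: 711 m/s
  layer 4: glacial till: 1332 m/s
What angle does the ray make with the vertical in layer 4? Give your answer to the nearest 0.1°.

12.8°

From the normal: θ₁ = 90° − 85.5° = 4.5°.
Snell's law across each interface conserves sin θ / V, so sin θ_4 = V_4·sin θ₁/V₁.
sin θ_4 = 1332 × sin 4.5° / 471 = 0.2219.
θ_4 = 12.82° from the vertical.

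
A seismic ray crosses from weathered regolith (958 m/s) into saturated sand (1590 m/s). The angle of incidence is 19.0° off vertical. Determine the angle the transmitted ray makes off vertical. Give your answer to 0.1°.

32.7°

sin θ₁/V₁ = sin θ₂/V₂ ⇒ sin θ₂ = 1590·sin 19.0°/958 = 1590·0.3256/958 = 0.5403.
θ₂ = arcsin 0.5403 = 32.71° from the normal.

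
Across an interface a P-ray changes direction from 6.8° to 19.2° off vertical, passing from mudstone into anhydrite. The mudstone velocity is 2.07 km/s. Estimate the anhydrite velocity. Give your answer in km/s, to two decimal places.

5.75 km/s

sin 6.8° = 0.1184; sin 19.2° = 0.3289.
V₂ = V₁·(sin θ₂/sin θ₁) = 2.07·(0.3289/0.1184) = 5.75 km/s.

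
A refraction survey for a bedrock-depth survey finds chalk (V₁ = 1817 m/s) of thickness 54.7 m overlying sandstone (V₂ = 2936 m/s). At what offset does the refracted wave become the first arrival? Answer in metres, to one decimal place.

225.5 m

θ_c = arcsin(1817/2936) = 38.23°, so cos θ_c = 0.7855 and tᵢ = 2h cos θ_c/V₁ = 0.0473 s.
At crossover x/V₁ = x/V₂ + tᵢ ⇒ x = tᵢ/(1/V₁ − 1/V₂) = 0.04729/(5.5036e-04 − 3.4060e-04) = 225.47 m.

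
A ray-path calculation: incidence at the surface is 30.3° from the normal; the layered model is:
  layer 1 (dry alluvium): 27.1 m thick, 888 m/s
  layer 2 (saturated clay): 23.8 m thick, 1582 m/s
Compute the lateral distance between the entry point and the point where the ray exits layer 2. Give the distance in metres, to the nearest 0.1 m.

Ray parameter p = sin 30.3° / 888 m/s = 5.6816e-04 s/m.
Layer 1: θ = 30.30°; offset = 27.1·tan 30.30° = 15.836 m.
Layer 2: sin θ = p·1582 = 0.8988 → θ = 64.00°; offset = 23.8·tan 64.00° = 48.808 m.
Total horizontal offset = 64.644 m.

64.6 m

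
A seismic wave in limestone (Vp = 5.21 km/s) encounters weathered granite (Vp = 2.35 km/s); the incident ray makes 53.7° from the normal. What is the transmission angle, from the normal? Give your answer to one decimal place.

21.3°

sin θ₁/V₁ = sin θ₂/V₂ ⇒ sin θ₂ = 2.35·sin 53.7°/5.21 = 2.35·0.8059/5.21 = 0.3635.
θ₂ = sin⁻¹(0.3635) = 21.32° (from vertical).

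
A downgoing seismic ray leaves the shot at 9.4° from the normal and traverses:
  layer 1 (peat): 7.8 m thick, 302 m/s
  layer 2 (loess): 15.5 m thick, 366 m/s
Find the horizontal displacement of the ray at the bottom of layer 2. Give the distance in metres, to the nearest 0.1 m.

Ray parameter p = sin 9.4° / 302 m/s = 5.4081e-04 s/m.
Layer 1: θ = 9.40°; offset = 7.8·tan 9.40° = 1.291 m.
Layer 2: sin θ = p·366 = 0.1979 → θ = 11.42°; offset = 15.5·tan 11.42° = 3.130 m.
Total horizontal offset = 4.421 m.

4.4 m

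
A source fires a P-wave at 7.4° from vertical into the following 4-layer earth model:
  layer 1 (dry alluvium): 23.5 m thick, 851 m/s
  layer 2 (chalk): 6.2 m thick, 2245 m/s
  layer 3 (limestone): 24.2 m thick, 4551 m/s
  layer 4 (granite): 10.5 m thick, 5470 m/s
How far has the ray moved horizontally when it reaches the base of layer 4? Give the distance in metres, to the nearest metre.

Apply Snell's law at each interface; in layer i the horizontal offset is hᵢ·tan θᵢ.
Layer 1: θ = 7.40°; offset = 23.5·tan 7.40° = 3.052 m.
Layer 2: sin θ = 2245·sin 7.4°/851 = 0.3398, θ = 19.86°; offset = 6.2·tan 19.86° = 2.240 m.
Layer 3: sin θ = 4551·sin 7.4°/851 = 0.6888, θ = 43.53°; offset = 24.2·tan 43.53° = 22.992 m.
Layer 4: sin θ = 5470·sin 7.4°/851 = 0.8279, θ = 55.88°; offset = 10.5·tan 55.88° = 15.497 m.
Σ offsets = 43.780 m.

44 m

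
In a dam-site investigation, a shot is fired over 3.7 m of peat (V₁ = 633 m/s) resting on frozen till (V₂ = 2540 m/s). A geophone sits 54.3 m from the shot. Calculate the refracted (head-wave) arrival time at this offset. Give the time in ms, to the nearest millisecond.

t = x/V₂ + 2h·√(V₂²−V₁²)/(V₁V₂).
√(V₂²−V₁²) = √(2540²−633²) = 2459.9 m/s; delay term = 2·3.7·2459.9/(633·2540) = 0.01132 s.
t = 54.3/2540 + 0.01132 = 0.03270 s.

33 ms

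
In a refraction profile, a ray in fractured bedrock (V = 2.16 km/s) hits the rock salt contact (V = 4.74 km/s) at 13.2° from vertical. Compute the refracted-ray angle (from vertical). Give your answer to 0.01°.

sin θ₁/V₁ = sin θ₂/V₂ ⇒ sin θ₂ = 4.74·sin 13.2°/2.16 = 4.74·0.2284/2.16 = 0.5011.
θ₂ = arcsin 0.5011 = 30.07° from the normal.

30.07°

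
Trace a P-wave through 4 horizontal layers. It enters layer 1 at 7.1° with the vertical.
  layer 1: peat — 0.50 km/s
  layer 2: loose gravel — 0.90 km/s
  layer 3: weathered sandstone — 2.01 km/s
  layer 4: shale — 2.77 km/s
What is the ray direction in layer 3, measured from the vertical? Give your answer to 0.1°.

29.8°

Ray parameter p = sin 7.1° / 0.50 = 2.4720e-01 s/km.
sin θ_3 = p·V_3 = 2.4720e-01 × 2.01 = 0.4969.
θ_3 = arcsin 0.4969 = 29.79°.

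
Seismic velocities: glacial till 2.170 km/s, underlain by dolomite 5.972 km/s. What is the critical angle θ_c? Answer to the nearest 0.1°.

At critical incidence the refracted ray runs along the interface (θ₂ = 90°), so sin θ_c = V₁/V₂.
θ_c = arcsin(2.170/5.972) = arcsin 0.3634 = 21.31°.

21.3°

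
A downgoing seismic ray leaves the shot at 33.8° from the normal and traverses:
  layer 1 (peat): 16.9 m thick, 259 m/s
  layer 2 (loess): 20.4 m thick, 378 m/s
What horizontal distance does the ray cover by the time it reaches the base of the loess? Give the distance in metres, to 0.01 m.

39.68 m

Ray parameter p = sin 33.8° / 259 m/s = 2.1479e-03 s/m.
Layer 1: θ = 33.80°; offset = 16.9·tan 33.80° = 11.3136 m.
Layer 2: sin θ = p·378 = 0.8119 → θ = 54.28°; offset = 20.4·tan 54.28° = 28.3698 m.
Σ offsets = 39.6834 m.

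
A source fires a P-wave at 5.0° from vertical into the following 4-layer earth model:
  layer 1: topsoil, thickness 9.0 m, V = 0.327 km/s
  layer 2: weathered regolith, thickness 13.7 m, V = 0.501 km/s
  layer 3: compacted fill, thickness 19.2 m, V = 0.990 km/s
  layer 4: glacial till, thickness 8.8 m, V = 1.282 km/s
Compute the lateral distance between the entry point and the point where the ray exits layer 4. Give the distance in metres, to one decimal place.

Apply Snell's law at each interface; in layer i the horizontal offset is hᵢ·tan θᵢ.
Layer 1: θ = 5.00°; offset = 9.0·tan 5.00° = 0.787 m.
Layer 2: sin θ = 0.501·sin 5.0°/0.327 = 0.1335, θ = 7.67°; offset = 13.7·tan 7.67° = 1.846 m.
Layer 3: sin θ = 0.990·sin 5.0°/0.327 = 0.2639, θ = 15.30°; offset = 19.2·tan 15.30° = 5.252 m.
Layer 4: sin θ = 1.282·sin 5.0°/0.327 = 0.3417, θ = 19.98°; offset = 8.8·tan 19.98° = 3.199 m.
Summing the layer offsets gives 11.085 m.

11.1 m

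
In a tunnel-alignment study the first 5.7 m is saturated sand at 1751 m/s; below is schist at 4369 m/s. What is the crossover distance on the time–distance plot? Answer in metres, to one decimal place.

x_cross = 2h·√((V₂+V₁)/(V₂−V₁)).
(V₂+V₁)/(V₂−V₁) = (4369+1751)/(4369−1751) = 2.3377; √ = 1.5289.
x_cross = 2·5.7·1.5289 = 17.43 m.

17.4 m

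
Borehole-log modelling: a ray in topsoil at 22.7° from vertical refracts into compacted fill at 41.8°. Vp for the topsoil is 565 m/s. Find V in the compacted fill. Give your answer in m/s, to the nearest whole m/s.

976 m/s

sin 22.7° = 0.3859; sin 41.8° = 0.6665.
V₂ = V₁·(sin θ₂/sin θ₁) = 565·(0.6665/0.3859) = 975.86 m/s.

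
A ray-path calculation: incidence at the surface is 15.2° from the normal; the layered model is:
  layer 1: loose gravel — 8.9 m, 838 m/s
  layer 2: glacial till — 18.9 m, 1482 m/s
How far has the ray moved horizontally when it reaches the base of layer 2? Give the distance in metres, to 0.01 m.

12.31 m

Apply Snell's law at each interface; in layer i the horizontal offset is hᵢ·tan θᵢ.
Layer 1: θ = 15.20°; offset = 8.9·tan 15.20° = 2.4181 m.
Layer 2: sin θ = 1482·sin 15.2°/838 = 0.4637, θ = 27.62°; offset = 18.9·tan 27.62° = 9.8911 m.
Total horizontal offset = 12.3092 m.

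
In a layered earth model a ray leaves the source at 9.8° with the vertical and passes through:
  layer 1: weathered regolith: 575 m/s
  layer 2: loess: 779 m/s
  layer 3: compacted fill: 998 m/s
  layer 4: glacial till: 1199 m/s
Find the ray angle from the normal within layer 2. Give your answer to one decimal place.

13.3°

Ray parameter p = sin 9.8° / 575 = 2.9602e-04 s/m.
sin θ_2 = p·V_2 = 2.9602e-04 × 779 = 0.2306.
θ_2 = arcsin 0.2306 = 13.33°.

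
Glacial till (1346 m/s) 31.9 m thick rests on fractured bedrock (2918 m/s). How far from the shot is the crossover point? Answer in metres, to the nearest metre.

θ_c = arcsin(1346/2918) = 27.47°, so cos θ_c = 0.8873 and tᵢ = 2h cos θ_c/V₁ = 0.0421 s.
At crossover x/V₁ = x/V₂ + tᵢ ⇒ x = tᵢ/(1/V₁ − 1/V₂) = 0.04206/(7.4294e-04 − 3.4270e-04) = 105.08 m.

105 m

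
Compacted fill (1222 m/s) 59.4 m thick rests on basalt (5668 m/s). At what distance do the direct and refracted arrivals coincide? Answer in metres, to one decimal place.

147.9 m

x_cross = 2h·√((V₂+V₁)/(V₂−V₁)).
(V₂+V₁)/(V₂−V₁) = (5668+1222)/(5668−1222) = 1.5497; √ = 1.2449.
x_cross = 2·59.4·1.2449 = 147.89 m.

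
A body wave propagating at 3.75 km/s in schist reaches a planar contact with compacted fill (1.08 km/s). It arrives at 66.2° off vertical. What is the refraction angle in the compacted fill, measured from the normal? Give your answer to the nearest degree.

15°

sin θ₁/V₁ = sin θ₂/V₂ ⇒ sin θ₂ = 1.08·sin 66.2°/3.75 = 1.08·0.9150/3.75 = 0.2635.
θ₂ = sin⁻¹(0.2635) = 15.28° (from vertical).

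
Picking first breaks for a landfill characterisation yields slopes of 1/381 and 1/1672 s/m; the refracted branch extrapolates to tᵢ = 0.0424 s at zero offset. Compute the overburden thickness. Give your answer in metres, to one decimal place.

8.3 m

h = tᵢ·V₁·V₂ / (2·√(V₂²−V₁²)).
√(V₂²−V₁²) = √(1672² − 381²) = 1628.0 m/s.
h = 0.0424 s × 381 × 1672 / (2 × 1628.0) = 8.30 m.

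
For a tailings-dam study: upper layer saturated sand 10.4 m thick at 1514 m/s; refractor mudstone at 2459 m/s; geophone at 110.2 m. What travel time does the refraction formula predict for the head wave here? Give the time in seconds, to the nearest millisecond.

0.056 s

t = x/V₂ + 2h·√(V₂²−V₁²)/(V₁V₂).
√(V₂²−V₁²) = √(2459²−1514²) = 1937.6 m/s; delay term = 2·10.4·1937.6/(1514·2459) = 0.01083 s.
t = 110.2/2459 + 0.01083 = 0.05564 s.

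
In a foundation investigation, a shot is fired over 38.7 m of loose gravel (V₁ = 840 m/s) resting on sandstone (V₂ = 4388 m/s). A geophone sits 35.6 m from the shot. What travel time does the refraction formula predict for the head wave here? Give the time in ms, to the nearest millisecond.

θ_c = arcsin(V₁/V₂) = arcsin(840/4388) = 11.04°, cos θ_c = 0.9815.
Intercept time tᵢ = 2h cos θ_c / V₁ = 2·38.7·0.9815/840 = 0.09044 s.
t = x/V₂ + tᵢ = 35.6/4388 + 0.09044 = 0.09855 s.

99 ms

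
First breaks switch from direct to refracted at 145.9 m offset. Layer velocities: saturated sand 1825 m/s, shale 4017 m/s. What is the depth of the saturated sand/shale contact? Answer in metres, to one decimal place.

h = (x_cross/2)·√((V₂−V₁)/(V₂+V₁)).
(V₂−V₁)/(V₂+V₁) = (4017−1825)/(4017+1825) = 0.3752; √ = 0.6125.
h = (145.9/2)·0.6125 = 44.69 m.

44.7 m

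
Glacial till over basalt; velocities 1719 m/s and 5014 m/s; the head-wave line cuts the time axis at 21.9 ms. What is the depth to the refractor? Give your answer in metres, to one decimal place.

20.0 m

h = tᵢ·V₁·V₂ / (2·√(V₂²−V₁²)).
√(V₂²−V₁²) = √(5014² − 1719²) = 4710.1 m/s.
h = 0.0219 s × 1719 × 5014 / (2 × 4710.1) = 20.04 m.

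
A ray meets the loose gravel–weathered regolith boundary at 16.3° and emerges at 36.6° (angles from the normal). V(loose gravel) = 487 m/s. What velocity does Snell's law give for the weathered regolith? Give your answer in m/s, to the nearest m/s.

1035 m/s

Snell's law: sin 16.3°/V₁ = sin 36.6°/V₂.
V₂ = V₁·sin 36.6°/sin 16.3° = 487 × 2.1243 = 1034.54 m/s.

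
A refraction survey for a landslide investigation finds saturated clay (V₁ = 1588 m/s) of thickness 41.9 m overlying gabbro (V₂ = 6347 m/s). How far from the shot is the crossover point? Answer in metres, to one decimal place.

x_cross = 2h·√((V₂+V₁)/(V₂−V₁)).
(V₂+V₁)/(V₂−V₁) = (6347+1588)/(6347−1588) = 1.6674; √ = 1.2913.
x_cross = 2·41.9·1.2913 = 108.21 m.

108.2 m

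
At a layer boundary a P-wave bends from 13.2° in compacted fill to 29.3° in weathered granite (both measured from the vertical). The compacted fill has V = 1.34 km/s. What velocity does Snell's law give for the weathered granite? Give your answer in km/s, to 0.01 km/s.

2.87 km/s

Snell's law: sin 13.2°/V₁ = sin 29.3°/V₂.
V₂ = V₁·sin 29.3°/sin 13.2° = 1.34 × 2.1431 = 2.87 km/s.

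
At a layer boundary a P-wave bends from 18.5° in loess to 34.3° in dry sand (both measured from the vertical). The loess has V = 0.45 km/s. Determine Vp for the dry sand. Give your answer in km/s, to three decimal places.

0.799 km/s

sin 18.5° = 0.3173; sin 34.3° = 0.5635.
V₂ = V₁·(sin θ₂/sin θ₁) = 0.45·(0.5635/0.3173) = 0.799 km/s.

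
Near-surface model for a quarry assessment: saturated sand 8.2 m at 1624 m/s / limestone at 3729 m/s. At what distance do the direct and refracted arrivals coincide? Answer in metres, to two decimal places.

x_cross = 2h·√((V₂+V₁)/(V₂−V₁)).
(V₂+V₁)/(V₂−V₁) = (3729+1624)/(3729−1624) = 2.5430; √ = 1.5947.
x_cross = 2·8.2·1.5947 = 26.15 m.

26.15 m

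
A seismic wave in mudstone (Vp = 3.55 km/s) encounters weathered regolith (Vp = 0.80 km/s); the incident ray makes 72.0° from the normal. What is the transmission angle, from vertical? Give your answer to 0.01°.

sin θ₁/V₁ = sin θ₂/V₂ ⇒ sin θ₂ = 0.80·sin 72.0°/3.55 = 0.80·0.9511/3.55 = 0.2143.
θ₂ = sin⁻¹(0.2143) = 12.38° (from vertical).

12.38°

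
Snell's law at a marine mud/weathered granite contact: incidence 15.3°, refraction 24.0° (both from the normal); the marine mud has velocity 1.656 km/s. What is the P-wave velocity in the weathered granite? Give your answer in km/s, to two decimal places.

Snell's law: sin 15.3°/V₁ = sin 24.0°/V₂.
V₂ = V₁·sin 24.0°/sin 15.3° = 1.656 × 1.5414 = 2.55 km/s.

2.55 km/s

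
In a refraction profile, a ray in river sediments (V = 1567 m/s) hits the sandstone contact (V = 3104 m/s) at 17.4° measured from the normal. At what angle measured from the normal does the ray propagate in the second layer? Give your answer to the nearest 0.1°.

Snell's law: sin θ₂ = (V₂/V₁)·sin θ₁ = (3104/1567)·sin 17.4° = 0.5924.
θ₂ = arcsin 0.5924 = 36.32° from the normal.

36.3°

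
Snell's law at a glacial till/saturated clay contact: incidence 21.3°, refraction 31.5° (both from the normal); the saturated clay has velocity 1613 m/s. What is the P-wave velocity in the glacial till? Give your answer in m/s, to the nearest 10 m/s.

sin 21.3° = 0.3633; sin 31.5° = 0.5225.
V₁ = V₂·(sin θ₁/sin θ₂) = 1613·(0.3633/0.5225) = 1121.39 m/s.

1120 m/s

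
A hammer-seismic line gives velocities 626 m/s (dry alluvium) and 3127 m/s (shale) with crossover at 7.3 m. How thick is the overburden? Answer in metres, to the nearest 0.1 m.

3.0 m

x_cross = 2h·√((V₂+V₁)/(V₂−V₁)) → h = x_cross / (2·√((V₂+V₁)/(V₂−V₁))).
√((V₂+V₁)/(V₂−V₁)) = √((3127+626)/(3127−626)) = 1.2250.
h = 7.3 / (2·1.2250) = 2.98 m.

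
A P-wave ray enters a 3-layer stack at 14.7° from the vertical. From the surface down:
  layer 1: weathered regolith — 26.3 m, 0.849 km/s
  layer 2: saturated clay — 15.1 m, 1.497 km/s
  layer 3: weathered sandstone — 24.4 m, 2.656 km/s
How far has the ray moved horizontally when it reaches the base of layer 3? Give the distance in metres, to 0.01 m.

46.31 m

p = sin θ₁/V₁ = sin 14.7°/0.849 = 2.9889e-01 s/km is conserved through the stack.
Layer 1: θ = 14.70°; offset = 26.3·tan 14.70° = 6.8997 m.
Layer 2: sin θ = p·1.497 = 0.4474 → θ = 26.58°; offset = 15.1·tan 26.58° = 7.5548 m.
Layer 3: sin θ = p·2.656 = 0.7939 → θ = 52.55°; offset = 24.4·tan 52.55° = 31.8528 m.
Σ offsets = 46.3072 m.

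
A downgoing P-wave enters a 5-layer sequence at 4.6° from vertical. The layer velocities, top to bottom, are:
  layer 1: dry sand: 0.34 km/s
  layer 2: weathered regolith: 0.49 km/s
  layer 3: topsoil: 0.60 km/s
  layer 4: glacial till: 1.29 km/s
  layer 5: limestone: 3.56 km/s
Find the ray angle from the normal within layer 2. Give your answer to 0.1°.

Ray parameter p = sin 4.6° / 0.34 = 2.3588e-01 s/km.
sin θ_2 = p·V_2 = 2.3588e-01 × 0.49 = 0.1156.
θ_2 = arcsin 0.1156 = 6.64°.

6.6°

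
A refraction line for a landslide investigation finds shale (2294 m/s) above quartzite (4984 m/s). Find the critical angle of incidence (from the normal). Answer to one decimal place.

27.4°

At critical incidence the refracted ray runs along the interface (θ₂ = 90°), so sin θ_c = V₁/V₂.
θ_c = arcsin(2294/4984) = arcsin 0.4603 = 27.40°.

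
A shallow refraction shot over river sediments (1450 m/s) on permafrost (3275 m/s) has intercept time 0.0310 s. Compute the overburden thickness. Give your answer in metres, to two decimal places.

25.07 m

θ_c = arcsin(1450/3275) = 26.28°; cos θ_c = 0.8966.
tᵢ = 2h cos θ_c/V₁ ⇒ h = tᵢ·V₁/(2 cos θ_c) = 0.031·1450/(2·0.8966) = 25.07 m.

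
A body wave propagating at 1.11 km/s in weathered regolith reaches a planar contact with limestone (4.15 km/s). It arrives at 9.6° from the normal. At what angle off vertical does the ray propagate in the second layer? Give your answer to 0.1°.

38.6°

Snell's law: sin θ₂ = (V₂/V₁)·sin θ₁ = (4.15/1.11)·sin 9.6° = 0.6235.
θ₂ = arcsin 0.6235 = 38.57° from the normal.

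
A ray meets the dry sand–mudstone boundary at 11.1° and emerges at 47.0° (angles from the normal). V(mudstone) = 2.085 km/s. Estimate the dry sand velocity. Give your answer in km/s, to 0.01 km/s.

0.55 km/s

sin 11.1° = 0.1925; sin 47.0° = 0.7314.
V₁ = V₂·(sin θ₁/sin θ₂) = 2.085·(0.1925/0.7314) = 0.55 km/s.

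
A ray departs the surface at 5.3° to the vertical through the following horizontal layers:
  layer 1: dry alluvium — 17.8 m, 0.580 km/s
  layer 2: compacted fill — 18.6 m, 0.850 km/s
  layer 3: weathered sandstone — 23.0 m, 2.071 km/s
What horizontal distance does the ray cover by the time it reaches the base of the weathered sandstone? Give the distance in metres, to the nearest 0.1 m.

12.2 m

Ray parameter p = sin 5.3° / 0.580 km/s = 1.5926e-01 s/km.
Layer 1: θ = 5.30°; offset = 17.8·tan 5.30° = 1.651 m.
Layer 2: sin θ = p·0.850 = 0.1354 → θ = 7.78°; offset = 18.6·tan 7.78° = 2.541 m.
Layer 3: sin θ = p·2.071 = 0.3298 → θ = 19.26°; offset = 23.0·tan 19.26° = 8.036 m.
Total horizontal offset = 12.228 m.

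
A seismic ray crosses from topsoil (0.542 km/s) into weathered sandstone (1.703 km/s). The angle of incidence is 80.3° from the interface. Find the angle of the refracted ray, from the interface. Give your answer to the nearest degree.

58°

Angle from the normal: 90° − 80.3° = 9.7°.
Snell's law: sin θ₂ = (V₂/V₁)·sin θ₁ = (1.703/0.542)·sin 9.7° = 0.5294.
θ₂ = arcsin 0.5294 = 31.97° from the normal.
From the interface: 90° − 31.97° = 58.03°.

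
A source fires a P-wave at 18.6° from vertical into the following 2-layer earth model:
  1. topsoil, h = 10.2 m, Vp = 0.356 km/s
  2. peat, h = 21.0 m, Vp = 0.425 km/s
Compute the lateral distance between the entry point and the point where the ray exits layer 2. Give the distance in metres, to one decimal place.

Ray parameter p = sin 18.6° / 0.356 km/s = 8.9595e-01 s/km.
Layer 1: θ = 18.60°; offset = 10.2·tan 18.60° = 3.433 m.
Layer 2: sin θ = p·0.425 = 0.3808 → θ = 22.38°; offset = 21.0·tan 22.38° = 8.648 m.
Summing the layer offsets gives 12.081 m.

12.1 m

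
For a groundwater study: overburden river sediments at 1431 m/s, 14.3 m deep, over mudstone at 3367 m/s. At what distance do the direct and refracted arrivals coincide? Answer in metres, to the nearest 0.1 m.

θ_c = arcsin(1431/3367) = 25.15°, so cos θ_c = 0.9052 and tᵢ = 2h cos θ_c/V₁ = 0.0181 s.
At crossover x/V₁ = x/V₂ + tᵢ ⇒ x = tᵢ/(1/V₁ − 1/V₂) = 0.01809/(6.9881e-04 − 2.9700e-04) = 45.02 m.

45.0 m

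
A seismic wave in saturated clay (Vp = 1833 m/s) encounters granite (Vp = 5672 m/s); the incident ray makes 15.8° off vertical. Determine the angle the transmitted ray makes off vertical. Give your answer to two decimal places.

57.41°

Snell's law: sin θ₂ = (V₂/V₁)·sin θ₁ = (5672/1833)·sin 15.8° = 0.8425.
θ₂ = sin⁻¹(0.8425) = 57.41° (from vertical).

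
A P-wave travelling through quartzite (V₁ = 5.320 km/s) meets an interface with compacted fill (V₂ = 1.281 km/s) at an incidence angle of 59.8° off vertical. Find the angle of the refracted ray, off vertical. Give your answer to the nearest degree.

12°

Snell's law: sin θ₂ = (V₂/V₁)·sin θ₁ = (1.281/5.320)·sin 59.8° = 0.2081.
θ₂ = arcsin 0.2081 = 12.01° from the normal.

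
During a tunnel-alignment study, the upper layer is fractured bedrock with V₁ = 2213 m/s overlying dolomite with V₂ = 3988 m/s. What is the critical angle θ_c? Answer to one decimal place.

33.7°

Critical incidence: sin θ_c = V₁/V₂ = 2213/3988 = 0.5549.
θ_c = arcsin 0.5549 = 33.70°.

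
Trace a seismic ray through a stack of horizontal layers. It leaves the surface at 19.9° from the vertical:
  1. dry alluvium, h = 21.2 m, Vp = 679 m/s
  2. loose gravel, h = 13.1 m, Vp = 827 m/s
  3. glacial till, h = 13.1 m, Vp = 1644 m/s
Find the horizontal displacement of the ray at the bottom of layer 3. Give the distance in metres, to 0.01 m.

Apply Snell's law at each interface; in layer i the horizontal offset is hᵢ·tan θᵢ.
Layer 1: θ = 19.90°; offset = 21.2·tan 19.90° = 7.6743 m.
Layer 2: sin θ = 827·sin 19.9°/679 = 0.4146, θ = 24.49°; offset = 13.1·tan 24.49° = 5.9679 m.
Layer 3: sin θ = 1644·sin 19.9°/679 = 0.8241, θ = 55.50°; offset = 13.1·tan 55.50° = 19.0609 m.
Summing the layer offsets gives 32.7030 m.

32.70 m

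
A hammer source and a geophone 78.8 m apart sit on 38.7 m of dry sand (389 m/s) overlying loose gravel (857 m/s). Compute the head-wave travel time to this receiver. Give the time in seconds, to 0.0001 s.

0.2692 s

t = x/V₂ + 2h·√(V₂²−V₁²)/(V₁V₂).
√(V₂²−V₁²) = √(857²−389²) = 763.6 m/s; delay term = 2·38.7·763.6/(389·857) = 0.17729 s.
t = 78.8/857 + 0.17729 = 0.26924 s.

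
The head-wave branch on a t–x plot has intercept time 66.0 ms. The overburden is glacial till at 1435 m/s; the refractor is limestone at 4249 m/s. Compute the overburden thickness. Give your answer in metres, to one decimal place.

50.3 m

θ_c = arcsin(1435/4249) = 19.74°; cos θ_c = 0.9412.
tᵢ = 2h cos θ_c/V₁ ⇒ h = tᵢ·V₁/(2 cos θ_c) = 0.066·1435/(2·0.9412) = 50.31 m.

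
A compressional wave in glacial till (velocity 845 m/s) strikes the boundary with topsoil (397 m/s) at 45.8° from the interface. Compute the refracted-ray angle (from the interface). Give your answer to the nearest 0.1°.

70.9°

Convert to the normal: θ₁ = 90° − 45.8° = 44.2°.
Snell's law: sin θ₂ = (V₂/V₁)·sin θ₁ = (397/845)·sin 44.2° = 0.3275.
θ₂ = sin⁻¹(0.3275) = 19.12° (from vertical).
From the interface: 90° − 19.12° = 70.88°.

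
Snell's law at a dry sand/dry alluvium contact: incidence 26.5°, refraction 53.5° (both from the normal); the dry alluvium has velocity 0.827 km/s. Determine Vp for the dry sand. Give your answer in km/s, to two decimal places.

sin 26.5° = 0.4462; sin 53.5° = 0.8039.
V₁ = V₂·(sin θ₁/sin θ₂) = 0.827·(0.4462/0.8039) = 0.46 km/s.

0.46 km/s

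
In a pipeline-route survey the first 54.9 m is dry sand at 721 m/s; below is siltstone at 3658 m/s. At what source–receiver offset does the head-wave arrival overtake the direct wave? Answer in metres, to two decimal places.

θ_c = arcsin(721/3658) = 11.37°, so cos θ_c = 0.9804 and tᵢ = 2h cos θ_c/V₁ = 0.1493 s.
At crossover x/V₁ = x/V₂ + tᵢ ⇒ x = tᵢ/(1/V₁ − 1/V₂) = 0.14930/(1.3870e-03 − 2.7337e-04) = 134.07 m.

134.07 m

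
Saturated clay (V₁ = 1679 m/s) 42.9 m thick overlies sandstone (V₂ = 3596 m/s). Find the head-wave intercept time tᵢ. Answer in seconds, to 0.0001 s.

tᵢ = 2h·√(V₂²−V₁²)/(V₁V₂).
√(V₂²−V₁²) = √(3596²−1679²) = 3180.0 m/s.
tᵢ = 2·42.9·3180.0/(1679·3596) = 0.04519 s.

0.0452 s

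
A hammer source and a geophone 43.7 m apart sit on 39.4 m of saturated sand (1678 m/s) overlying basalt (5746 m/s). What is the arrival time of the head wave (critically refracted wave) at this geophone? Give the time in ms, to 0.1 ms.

θ_c = arcsin(V₁/V₂) = arcsin(1678/5746) = 16.98°, cos θ_c = 0.9564.
Intercept time tᵢ = 2h cos θ_c / V₁ = 2·39.4·0.9564/1678 = 0.04491 s.
t = x/V₂ + tᵢ = 43.7/5746 + 0.04491 = 0.05252 s.

52.5 ms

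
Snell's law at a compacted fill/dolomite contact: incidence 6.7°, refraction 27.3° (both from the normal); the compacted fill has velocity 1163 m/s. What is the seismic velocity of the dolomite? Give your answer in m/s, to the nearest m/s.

sin 6.7° = 0.1167; sin 27.3° = 0.4586.
V₂ = V₁·(sin θ₂/sin θ₁) = 1163·(0.4586/0.1167) = 4571.92 m/s.

4572 m/s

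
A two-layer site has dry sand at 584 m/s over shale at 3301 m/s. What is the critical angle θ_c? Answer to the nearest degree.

10°

Critical incidence: sin θ_c = V₁/V₂ = 584/3301 = 0.1769.
θ_c = arcsin 0.1769 = 10.19°.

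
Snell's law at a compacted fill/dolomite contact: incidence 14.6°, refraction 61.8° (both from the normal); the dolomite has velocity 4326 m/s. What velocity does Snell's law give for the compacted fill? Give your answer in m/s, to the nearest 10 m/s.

Snell's law: sin 14.6°/V₁ = sin 61.8°/V₂.
V₁ = V₂·sin 14.6°/sin 61.8° = 4326 × 0.2860 = 1237.32 m/s.

1240 m/s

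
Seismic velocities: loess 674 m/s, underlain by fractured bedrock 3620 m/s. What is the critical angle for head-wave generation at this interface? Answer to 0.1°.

10.7°

Critical incidence: sin θ_c = V₁/V₂ = 674/3620 = 0.1862.
θ_c = arcsin 0.1862 = 10.73°.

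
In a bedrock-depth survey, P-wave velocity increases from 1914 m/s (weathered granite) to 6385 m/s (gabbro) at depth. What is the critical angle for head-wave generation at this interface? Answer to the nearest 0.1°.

17.4°

Critical incidence: sin θ_c = V₁/V₂ = 1914/6385 = 0.2998.
θ_c = arcsin 0.2998 = 17.44°.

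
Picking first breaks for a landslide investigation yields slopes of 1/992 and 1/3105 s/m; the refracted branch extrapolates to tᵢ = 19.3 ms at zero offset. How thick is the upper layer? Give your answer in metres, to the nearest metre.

h = tᵢ·V₁·V₂ / (2·√(V₂²−V₁²)).
√(V₂²−V₁²) = √(3105² − 992²) = 2942.3 m/s.
h = 0.0193 s × 992 × 3105 / (2 × 2942.3) = 10.10 m.

10 m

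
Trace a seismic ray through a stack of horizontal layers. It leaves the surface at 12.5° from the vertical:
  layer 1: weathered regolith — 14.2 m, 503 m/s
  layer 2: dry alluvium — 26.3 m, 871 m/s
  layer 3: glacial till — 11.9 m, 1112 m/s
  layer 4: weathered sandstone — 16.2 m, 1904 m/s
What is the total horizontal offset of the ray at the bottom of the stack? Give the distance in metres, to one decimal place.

43.4 m

Apply Snell's law at each interface; in layer i the horizontal offset is hᵢ·tan θᵢ.
Layer 1: θ = 12.50°; offset = 14.2·tan 12.50° = 3.148 m.
Layer 2: sin θ = 871·sin 12.5°/503 = 0.3748, θ = 22.01°; offset = 26.3·tan 22.01° = 10.632 m.
Layer 3: sin θ = 1112·sin 12.5°/503 = 0.4785, θ = 28.59°; offset = 11.9·tan 28.59° = 6.485 m.
Layer 4: sin θ = 1904·sin 12.5°/503 = 0.8193, θ = 55.01°; offset = 16.2·tan 55.01° = 23.148 m.
Summing the layer offsets gives 43.412 m.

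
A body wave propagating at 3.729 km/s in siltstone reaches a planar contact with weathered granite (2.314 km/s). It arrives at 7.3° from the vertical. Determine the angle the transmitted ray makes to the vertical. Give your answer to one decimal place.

sin θ₁/V₁ = sin θ₂/V₂ ⇒ sin θ₂ = 2.314·sin 7.3°/3.729 = 2.314·0.1271/3.729 = 0.0788.
θ₂ = arcsin 0.0788 = 4.52° from the normal.

4.5°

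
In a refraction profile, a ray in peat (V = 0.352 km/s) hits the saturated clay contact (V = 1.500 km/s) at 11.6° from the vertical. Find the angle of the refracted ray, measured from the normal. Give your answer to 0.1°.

59.0°

sin θ₁/V₁ = sin θ₂/V₂ ⇒ sin θ₂ = 1.500·sin 11.6°/0.352 = 1.500·0.2011/0.352 = 0.8569.
θ₂ = arcsin 0.8569 = 58.97° from the normal.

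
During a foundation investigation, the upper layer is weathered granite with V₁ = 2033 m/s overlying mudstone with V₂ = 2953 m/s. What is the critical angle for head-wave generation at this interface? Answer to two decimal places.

43.51°

At critical incidence the refracted ray runs along the interface (θ₂ = 90°), so sin θ_c = V₁/V₂.
θ_c = arcsin(2033/2953) = arcsin 0.6885 = 43.51°.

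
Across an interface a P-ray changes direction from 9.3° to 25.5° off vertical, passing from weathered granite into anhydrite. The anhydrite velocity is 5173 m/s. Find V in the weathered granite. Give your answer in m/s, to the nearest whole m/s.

sin 9.3° = 0.1616; sin 25.5° = 0.4305.
V₁ = V₂·(sin θ₁/sin θ₂) = 5173·(0.1616/0.4305) = 1941.82 m/s.

1942 m/s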